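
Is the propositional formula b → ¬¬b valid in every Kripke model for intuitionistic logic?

Yes

This is double-negation introduction, which is intuitionistically derivable.
If a world forces b then every accessible world forces b (persistence), so none forces ¬b; hence ¬¬b.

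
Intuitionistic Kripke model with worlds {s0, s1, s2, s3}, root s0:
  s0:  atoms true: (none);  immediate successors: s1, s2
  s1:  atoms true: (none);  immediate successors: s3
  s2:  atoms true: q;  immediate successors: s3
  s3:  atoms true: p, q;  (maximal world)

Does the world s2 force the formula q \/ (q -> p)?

s2 ||- q \/ (q -> p) via the disjunct q.

Yes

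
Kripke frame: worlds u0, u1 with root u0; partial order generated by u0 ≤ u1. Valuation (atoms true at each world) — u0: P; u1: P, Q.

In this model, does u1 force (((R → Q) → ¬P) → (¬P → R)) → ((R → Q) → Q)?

u1 ⊩ (((R → Q) → ¬P) → (¬P → R)) → ((R → Q) → Q): every world accessible from u1 that forces ((R → Q) → ¬P) → (¬P → R) (namely u1) also forces (R → Q) → Q.

Yes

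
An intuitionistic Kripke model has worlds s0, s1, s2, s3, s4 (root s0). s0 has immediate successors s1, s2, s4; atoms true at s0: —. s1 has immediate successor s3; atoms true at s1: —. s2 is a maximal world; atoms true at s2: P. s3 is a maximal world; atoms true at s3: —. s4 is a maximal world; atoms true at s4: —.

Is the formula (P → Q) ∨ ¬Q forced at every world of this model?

Yes

s0 ⊩ (P → Q) ∨ ¬Q via the disjunct ¬Q.
Since the root s0 forces (P → Q) ∨ ¬Q and forcing is persistent (monotone upward), every world forces it.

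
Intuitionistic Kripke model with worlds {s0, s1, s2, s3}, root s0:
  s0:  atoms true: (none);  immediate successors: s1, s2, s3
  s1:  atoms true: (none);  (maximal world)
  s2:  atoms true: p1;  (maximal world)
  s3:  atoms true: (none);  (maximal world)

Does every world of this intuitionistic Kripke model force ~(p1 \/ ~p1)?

Not every world: s0 ||-/- ~(p1 \/ ~p1).
s0 ||-/- ~(p1 \/ ~p1) since s1 is accessible from s0 and s1 ||- p1 \/ ~p1.
s1 ||- p1 \/ ~p1 via the disjunct ~p1.

No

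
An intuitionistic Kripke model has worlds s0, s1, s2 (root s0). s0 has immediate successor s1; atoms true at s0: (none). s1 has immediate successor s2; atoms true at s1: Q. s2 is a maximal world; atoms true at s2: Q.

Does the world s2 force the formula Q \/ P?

s2 ||- Q \/ P via the disjunct Q.

Yes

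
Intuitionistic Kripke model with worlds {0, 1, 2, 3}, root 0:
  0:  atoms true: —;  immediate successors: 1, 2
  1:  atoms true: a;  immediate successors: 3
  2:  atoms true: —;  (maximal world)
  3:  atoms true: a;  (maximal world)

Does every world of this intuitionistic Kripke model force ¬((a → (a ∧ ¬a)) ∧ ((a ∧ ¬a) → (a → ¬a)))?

Not every world: 0 ⊮ ¬((a → (a ∧ ¬a)) ∧ ((a ∧ ¬a) → (a → ¬a))).
0 ⊮ ¬((a → (a ∧ ¬a)) ∧ ((a ∧ ¬a) → (a → ¬a))) since 2 is accessible from 0 and 2 ⊩ (a → (a ∧ ¬a)) ∧ ((a ∧ ¬a) → (a → ¬a)).
2 ⊩ (a → (a ∧ ¬a)) ∧ ((a ∧ ¬a) → (a → ¬a)) since 2 forces both conjuncts.

No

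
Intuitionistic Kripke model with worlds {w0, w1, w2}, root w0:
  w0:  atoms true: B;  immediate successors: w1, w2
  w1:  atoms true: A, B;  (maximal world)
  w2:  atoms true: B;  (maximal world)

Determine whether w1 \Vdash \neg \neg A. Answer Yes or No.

w1 \Vdash \neg \neg A: no world accessible from w1 forces \neg A.

Yes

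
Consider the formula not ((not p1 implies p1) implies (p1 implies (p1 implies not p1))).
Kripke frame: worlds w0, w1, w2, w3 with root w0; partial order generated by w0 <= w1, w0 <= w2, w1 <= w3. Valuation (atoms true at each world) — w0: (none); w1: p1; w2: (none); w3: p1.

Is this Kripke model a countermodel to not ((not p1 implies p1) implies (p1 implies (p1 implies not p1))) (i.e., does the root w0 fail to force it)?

Yes

w0 does not force not ((not p1 implies p1) implies (p1 implies (p1 implies not p1))) since w2 is accessible from w0 and w2 forces (not p1 implies p1) implies (p1 implies (p1 implies not p1)).
w2 forces (not p1 implies p1) implies (p1 implies (p1 implies not p1)) vacuously: no world accessible from w2 forces the antecedent not p1 implies p1.
So the root w0 does not force not ((not p1 implies p1) implies (p1 implies (p1 implies not p1))); the model is a countermodel.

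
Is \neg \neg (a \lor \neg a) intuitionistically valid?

This is the double negation of excluded middle, which is intuitionistically derivable.
Assuming \neg (a \lor \neg a): from a we'd get a \lor \neg a, so \neg a; but then a \lor \neg a again — contradiction. Hence \neg \neg (a \lor \neg a).

Yes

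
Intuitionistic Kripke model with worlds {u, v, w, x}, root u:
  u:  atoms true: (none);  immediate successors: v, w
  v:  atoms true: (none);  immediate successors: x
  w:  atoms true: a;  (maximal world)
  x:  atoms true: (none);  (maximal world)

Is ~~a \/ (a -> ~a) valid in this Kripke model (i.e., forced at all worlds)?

Not every world: u ||-/- ~~a \/ (a -> ~a).
u ||-/- ~~a \/ (a -> ~a): neither disjunct is forced at u.
u ||-/- ~~a since v is accessible from u and v ||- ~a.
v ||- ~a: no world accessible from v forces a.

No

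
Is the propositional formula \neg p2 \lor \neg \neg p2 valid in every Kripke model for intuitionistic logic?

No

This is the weak law of excluded middle, which is not intuitionistically valid.
A Kripke countermodel: worlds s0, s1, s2; order generated by s0 \le s1, s0 \le s2; atoms true at each world — s0:{}; s1:{p2}; s2:{}.
s0 \nVdash \neg p2 \lor \neg \neg p2: neither disjunct is forced at s0.
s0 \nVdash \neg p2 since s1 is accessible from s0 and s1 \Vdash p2.
So the root s0 does not force the formula.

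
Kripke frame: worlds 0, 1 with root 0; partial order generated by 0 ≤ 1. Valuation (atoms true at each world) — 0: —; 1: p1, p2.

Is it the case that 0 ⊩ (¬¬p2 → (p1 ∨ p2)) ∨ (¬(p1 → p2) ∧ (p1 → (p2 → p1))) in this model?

No

0 ⊮ (¬¬p2 → (p1 ∨ p2)) ∨ (¬(p1 → p2) ∧ (p1 → (p2 → p1))): neither disjunct is forced at 0.
0 ⊮ ¬¬p2 → (p1 ∨ p2): already at 0 itself, 0 ⊩ ¬¬p2 but 0 ⊮ p1 ∨ p2.
0 ⊮ p1 ∨ p2: neither disjunct is forced at 0.
0 lacks atom p1, so 0 ⊮ p1.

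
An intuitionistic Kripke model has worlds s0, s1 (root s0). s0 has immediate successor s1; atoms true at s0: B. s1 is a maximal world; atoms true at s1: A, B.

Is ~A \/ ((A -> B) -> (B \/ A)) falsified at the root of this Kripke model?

s0 ||- ~A \/ ((A -> B) -> (B \/ A)) via the disjunct (A -> B) -> (B \/ A).
So the root s0 forces ~A \/ ((A -> B) -> (B \/ A)); the model is not a countermodel.

No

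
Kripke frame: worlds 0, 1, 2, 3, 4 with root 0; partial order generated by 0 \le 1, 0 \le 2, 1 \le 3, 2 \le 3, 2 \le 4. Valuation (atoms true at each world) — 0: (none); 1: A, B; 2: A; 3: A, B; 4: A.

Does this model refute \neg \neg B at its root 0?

Yes

0 \nVdash \neg \neg B since 4 is accessible from 0 and 4 \Vdash \neg B.
4 \Vdash \neg B: no world accessible from 4 forces B.
So the root 0 does not force \neg \neg B; the model is a countermodel.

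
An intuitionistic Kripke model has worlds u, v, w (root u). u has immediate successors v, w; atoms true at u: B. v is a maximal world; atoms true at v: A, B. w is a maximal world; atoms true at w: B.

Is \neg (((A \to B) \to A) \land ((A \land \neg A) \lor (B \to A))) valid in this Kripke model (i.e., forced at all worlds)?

Not every world: u \nVdash \neg (((A \to B) \to A) \land ((A \land \neg A) \lor (B \to A))).
u \nVdash \neg (((A \to B) \to A) \land ((A \land \neg A) \lor (B \to A))) since v is accessible from u and v \Vdash ((A \to B) \to A) \land ((A \land \neg A) \lor (B \to A)).
v \Vdash ((A \to B) \to A) \land ((A \land \neg A) \lor (B \to A)) since v forces both conjuncts.

No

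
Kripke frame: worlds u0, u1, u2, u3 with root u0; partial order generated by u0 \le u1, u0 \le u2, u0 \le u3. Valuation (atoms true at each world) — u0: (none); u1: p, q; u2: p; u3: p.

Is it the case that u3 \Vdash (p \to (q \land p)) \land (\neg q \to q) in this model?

No

u3 \nVdash (p \to (q \land p)) \land (\neg q \to q) since u3 fails p \to (q \land p).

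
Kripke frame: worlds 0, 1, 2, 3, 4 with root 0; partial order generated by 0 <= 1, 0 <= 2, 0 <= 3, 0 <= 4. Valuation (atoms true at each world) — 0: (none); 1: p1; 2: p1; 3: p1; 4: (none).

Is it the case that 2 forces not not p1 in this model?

Yes

2 forces not not p1: no world accessible from 2 forces not p1.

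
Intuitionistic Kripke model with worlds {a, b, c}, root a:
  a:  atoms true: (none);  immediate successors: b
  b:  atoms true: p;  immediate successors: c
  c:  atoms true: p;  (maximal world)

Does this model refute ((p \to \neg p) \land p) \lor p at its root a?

a \nVdash ((p \to \neg p) \land p) \lor p: neither disjunct is forced at a.
a \nVdash (p \to \neg p) \land p since a fails p \to \neg p.
So the root a does not force ((p \to \neg p) \land p) \lor p; the model is a countermodel.

Yes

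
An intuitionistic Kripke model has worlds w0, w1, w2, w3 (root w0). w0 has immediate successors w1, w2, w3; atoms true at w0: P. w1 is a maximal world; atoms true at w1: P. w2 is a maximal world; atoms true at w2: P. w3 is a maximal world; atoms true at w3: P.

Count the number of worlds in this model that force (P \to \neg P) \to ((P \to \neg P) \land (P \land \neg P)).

4

w0: forces it.
w1: forces it.
w2: forces it.
w3: forces it.
Worlds forcing the formula: {w0, w1, w2, w3}.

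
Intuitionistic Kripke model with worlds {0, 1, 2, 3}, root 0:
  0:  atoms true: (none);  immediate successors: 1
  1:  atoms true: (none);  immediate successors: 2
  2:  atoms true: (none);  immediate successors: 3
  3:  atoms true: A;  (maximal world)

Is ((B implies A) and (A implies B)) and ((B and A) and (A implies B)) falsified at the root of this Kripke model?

0 does not force ((B implies A) and (A implies B)) and ((B and A) and (A implies B)) since 0 fails (B implies A) and (A implies B).
So the root 0 does not force ((B implies A) and (A implies B)) and ((B and A) and (A implies B)); the model is a countermodel.

Yes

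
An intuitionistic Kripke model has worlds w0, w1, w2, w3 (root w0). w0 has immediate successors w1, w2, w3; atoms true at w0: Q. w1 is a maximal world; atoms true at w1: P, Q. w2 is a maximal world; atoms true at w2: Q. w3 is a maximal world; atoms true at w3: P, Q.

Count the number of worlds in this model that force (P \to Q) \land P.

w0: does not force it — w0 \nVdash (P \to Q) \land P since w0 fails P.
w1: forces it.
w2: does not force it.
w3: forces it.
Worlds forcing the formula: {w1, w3}.

2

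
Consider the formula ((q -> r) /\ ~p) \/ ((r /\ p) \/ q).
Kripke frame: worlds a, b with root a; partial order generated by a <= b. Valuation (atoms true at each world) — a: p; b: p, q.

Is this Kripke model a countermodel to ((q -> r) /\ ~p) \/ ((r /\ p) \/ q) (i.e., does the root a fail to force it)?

a ||-/- ((q -> r) /\ ~p) \/ ((r /\ p) \/ q): neither disjunct is forced at a.
a ||-/- (q -> r) /\ ~p since a fails q -> r.
So the root a does not force ((q -> r) /\ ~p) \/ ((r /\ p) \/ q); the model is a countermodel.

Yes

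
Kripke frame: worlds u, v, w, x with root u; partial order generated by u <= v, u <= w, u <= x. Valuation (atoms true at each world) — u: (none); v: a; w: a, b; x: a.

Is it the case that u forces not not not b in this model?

No

u does not force not not not b since w is accessible from u and w forces not not b.
w forces not not b: no world accessible from w forces not b.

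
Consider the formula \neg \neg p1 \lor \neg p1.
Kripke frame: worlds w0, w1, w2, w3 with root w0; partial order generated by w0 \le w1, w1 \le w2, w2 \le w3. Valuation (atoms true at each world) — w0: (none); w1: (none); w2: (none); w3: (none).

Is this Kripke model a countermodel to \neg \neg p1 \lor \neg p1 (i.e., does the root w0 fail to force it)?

No

w0 \Vdash \neg \neg p1 \lor \neg p1 via the disjunct \neg p1.
So the root w0 forces \neg \neg p1 \lor \neg p1; the model is not a countermodel.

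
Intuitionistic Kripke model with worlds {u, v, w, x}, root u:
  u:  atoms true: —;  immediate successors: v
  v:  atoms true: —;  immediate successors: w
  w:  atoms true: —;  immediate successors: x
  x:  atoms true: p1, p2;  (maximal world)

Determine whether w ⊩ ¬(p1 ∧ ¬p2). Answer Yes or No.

w ⊩ ¬(p1 ∧ ¬p2): no world accessible from w forces p1 ∧ ¬p2.

Yes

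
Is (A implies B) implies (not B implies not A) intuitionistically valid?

This is the forward direction of contraposition, which is intuitionistically derivable.
Assume A implies B and not B. If A held then B would follow, contradicting not B; so not A.

Yes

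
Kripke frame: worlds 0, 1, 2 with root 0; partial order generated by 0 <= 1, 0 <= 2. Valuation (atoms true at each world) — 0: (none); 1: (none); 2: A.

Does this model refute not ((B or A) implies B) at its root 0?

Yes

0 does not force not ((B or A) implies B) since 1 is accessible from 0 and 1 forces (B or A) implies B.
1 forces (B or A) implies B vacuously: no world accessible from 1 forces the antecedent B or A.
So the root 0 does not force not ((B or A) implies B); the model is a countermodel.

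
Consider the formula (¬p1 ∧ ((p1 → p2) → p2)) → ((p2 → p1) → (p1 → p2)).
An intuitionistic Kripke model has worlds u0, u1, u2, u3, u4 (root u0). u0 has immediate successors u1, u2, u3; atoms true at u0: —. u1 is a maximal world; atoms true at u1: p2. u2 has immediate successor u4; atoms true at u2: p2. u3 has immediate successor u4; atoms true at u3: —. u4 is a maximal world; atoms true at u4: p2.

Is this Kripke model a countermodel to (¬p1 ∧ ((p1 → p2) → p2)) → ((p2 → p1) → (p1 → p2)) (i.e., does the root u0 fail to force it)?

u0 ⊩ (¬p1 ∧ ((p1 → p2) → p2)) → ((p2 → p1) → (p1 → p2)): every world accessible from u0 that forces ¬p1 ∧ ((p1 → p2) → p2) (namely u1, u2, u4) also forces (p2 → p1) → (p1 → p2).
So the root u0 forces (¬p1 ∧ ((p1 → p2) → p2)) → ((p2 → p1) → (p1 → p2)); the model is not a countermodel.

No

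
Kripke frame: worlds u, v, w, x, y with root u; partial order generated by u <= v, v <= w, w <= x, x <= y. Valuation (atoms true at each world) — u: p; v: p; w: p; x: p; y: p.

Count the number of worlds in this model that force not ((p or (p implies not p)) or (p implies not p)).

0

u: does not force it — u does not force not ((p or (p implies not p)) or (p implies not p)) since u is accessible from u and u forces (p or (p implies not p)) or (p implies not p).
v: does not force it — v does not force not ((p or (p implies not p)) or (p implies not p)) since v is accessible from v and v forces (p or (p implies not p)) or (p implies not p).
w: does not force it.
x: does not force it.
y: does not force it.
Worlds forcing the formula: { }.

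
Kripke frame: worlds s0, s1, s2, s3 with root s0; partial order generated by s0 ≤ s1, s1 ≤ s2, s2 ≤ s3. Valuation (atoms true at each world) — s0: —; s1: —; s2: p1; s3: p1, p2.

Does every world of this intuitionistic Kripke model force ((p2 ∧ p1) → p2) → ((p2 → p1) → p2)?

No

Not every world: s0 ⊮ ((p2 ∧ p1) → p2) → ((p2 → p1) → p2).
s0 ⊮ ((p2 ∧ p1) → p2) → ((p2 → p1) → p2): already at s0 itself, s0 ⊩ (p2 ∧ p1) → p2 but s0 ⊮ (p2 → p1) → p2.
s0 ⊮ (p2 → p1) → p2: already at s0 itself, s0 ⊩ p2 → p1 but s0 ⊮ p2.
s0 lacks atom p2, so s0 ⊮ p2.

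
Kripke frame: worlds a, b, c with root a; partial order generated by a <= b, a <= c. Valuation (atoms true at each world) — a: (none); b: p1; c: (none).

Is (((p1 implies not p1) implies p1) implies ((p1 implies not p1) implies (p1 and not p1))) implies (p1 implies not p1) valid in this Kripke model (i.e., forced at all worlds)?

Not every world: a does not force (((p1 implies not p1) implies p1) implies ((p1 implies not p1) implies (p1 and not p1))) implies (p1 implies not p1).
a does not force (((p1 implies not p1) implies p1) implies ((p1 implies not p1) implies (p1 and not p1))) implies (p1 implies not p1): already at a itself, a forces ((p1 implies not p1) implies p1) implies ((p1 implies not p1) implies (p1 and not p1)) but a does not force p1 implies not p1.
a does not force p1 implies not p1: at the accessible world b, b forces p1 but b does not force not p1.
b does not force not p1 since b is accessible from b and b forces p1.

No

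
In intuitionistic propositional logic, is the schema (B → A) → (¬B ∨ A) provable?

This is the material-implication-as-disjunction principle, which is not intuitionistically valid.
A Kripke countermodel: worlds u0, u1; order generated by u0 ≤ u1; atoms true at each world — u0:{}; u1:{A,B}.
u0 ⊮ (B → A) → (¬B ∨ A): already at u0 itself, u0 ⊩ B → A but u0 ⊮ ¬B ∨ A.
u0 ⊮ ¬B ∨ A: neither disjunct is forced at u0.
u0 ⊮ ¬B since u1 is accessible from u0 and u1 ⊩ B.
So the root u0 does not force the formula.

No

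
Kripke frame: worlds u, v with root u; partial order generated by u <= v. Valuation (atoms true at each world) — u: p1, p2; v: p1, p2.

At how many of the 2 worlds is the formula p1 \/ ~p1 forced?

2

u: forces it.
v: forces it.
Worlds forcing the formula: {u, v}.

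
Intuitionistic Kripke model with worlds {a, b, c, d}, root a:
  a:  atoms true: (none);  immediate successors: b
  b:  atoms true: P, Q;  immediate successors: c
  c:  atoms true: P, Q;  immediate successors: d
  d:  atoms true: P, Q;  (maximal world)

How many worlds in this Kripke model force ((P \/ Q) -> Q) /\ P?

3

a: does not force it — a ||-/- ((P \/ Q) -> Q) /\ P since a fails P.
b: forces it.
c: forces it.
d: forces it.
Worlds forcing the formula: {b, c, d}.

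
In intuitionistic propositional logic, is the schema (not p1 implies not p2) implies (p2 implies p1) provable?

No

This is the converse of contraposition, which is not intuitionistically valid.
A Kripke countermodel: worlds s0, s1; order generated by s0 <= s1; atoms true at each world — s0:{p2}; s1:{p1,p2}.
s0 does not force (not p1 implies not p2) implies (p2 implies p1): already at s0 itself, s0 forces not p1 implies not p2 but s0 does not force p2 implies p1.
s0 does not force p2 implies p1: already at s0 itself, s0 forces p2 but s0 does not force p1.
s0 lacks atom p1, so s0 does not force p1.
So the root s0 does not force the formula.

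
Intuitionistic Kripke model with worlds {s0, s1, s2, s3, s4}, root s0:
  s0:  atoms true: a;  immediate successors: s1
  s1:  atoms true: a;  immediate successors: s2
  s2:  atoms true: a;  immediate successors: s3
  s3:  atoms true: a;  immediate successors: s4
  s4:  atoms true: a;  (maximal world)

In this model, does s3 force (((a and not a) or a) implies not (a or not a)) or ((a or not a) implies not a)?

No

s3 does not force (((a and not a) or a) implies not (a or not a)) or ((a or not a) implies not a): neither disjunct is forced at s3.
s3 does not force ((a and not a) or a) implies not (a or not a): already at s3 itself, s3 forces (a and not a) or a but s3 does not force not (a or not a).
s3 does not force not (a or not a) since s3 is accessible from s3 and s3 forces a or not a.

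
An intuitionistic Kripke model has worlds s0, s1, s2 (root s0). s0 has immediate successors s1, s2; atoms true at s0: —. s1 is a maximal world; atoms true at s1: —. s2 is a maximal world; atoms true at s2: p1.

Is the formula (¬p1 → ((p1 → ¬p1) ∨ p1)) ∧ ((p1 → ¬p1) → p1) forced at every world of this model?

No

Not every world: s0 ⊮ (¬p1 → ((p1 → ¬p1) ∨ p1)) ∧ ((p1 → ¬p1) → p1).
s0 ⊮ (¬p1 → ((p1 → ¬p1) ∨ p1)) ∧ ((p1 → ¬p1) → p1) since s0 fails (p1 → ¬p1) → p1.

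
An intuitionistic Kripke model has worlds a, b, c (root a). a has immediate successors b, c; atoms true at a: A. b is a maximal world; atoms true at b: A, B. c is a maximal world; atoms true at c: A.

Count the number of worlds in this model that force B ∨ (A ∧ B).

1

a: does not force it — a ⊮ B ∨ (A ∧ B): neither disjunct is forced at a.
b: forces it.
c: does not force it — c ⊮ B ∨ (A ∧ B): neither disjunct is forced at c.
Worlds forcing the formula: {b}.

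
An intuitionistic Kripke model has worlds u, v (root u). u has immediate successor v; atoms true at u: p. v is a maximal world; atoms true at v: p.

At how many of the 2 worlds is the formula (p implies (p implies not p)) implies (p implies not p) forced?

u: forces it.
v: forces it.
Worlds forcing the formula: {u, v}.

2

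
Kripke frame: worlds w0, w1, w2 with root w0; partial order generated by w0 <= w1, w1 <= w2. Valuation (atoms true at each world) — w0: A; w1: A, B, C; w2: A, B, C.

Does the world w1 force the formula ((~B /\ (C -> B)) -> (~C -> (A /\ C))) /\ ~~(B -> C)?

Yes

w1 ||- ((~B /\ (C -> B)) -> (~C -> (A /\ C))) /\ ~~(B -> C) since w1 forces both conjuncts.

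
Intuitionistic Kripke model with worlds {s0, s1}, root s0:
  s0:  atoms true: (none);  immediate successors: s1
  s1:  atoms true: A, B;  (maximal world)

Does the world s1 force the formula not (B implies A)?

No

s1 does not force not (B implies A) since s1 is accessible from s1 and s1 forces B implies A.
s1 forces B implies A: every world accessible from s1 that forces B (namely s1) also forces A.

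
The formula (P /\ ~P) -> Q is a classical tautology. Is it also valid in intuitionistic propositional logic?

This is an instance of ex falso quodlibet, which is intuitionistically derivable.
No world can force both P and ~P, so the antecedent P /\ ~P is never forced and the implication holds vacuously at every world.

Yes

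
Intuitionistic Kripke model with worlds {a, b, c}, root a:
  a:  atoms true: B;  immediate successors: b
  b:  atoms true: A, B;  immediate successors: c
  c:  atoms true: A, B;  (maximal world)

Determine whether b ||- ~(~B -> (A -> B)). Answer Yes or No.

b ||-/- ~(~B -> (A -> B)) since b is accessible from b and b ||- ~B -> (A -> B).
b ||- ~B -> (A -> B) vacuously: no world accessible from b forces the antecedent ~B.

No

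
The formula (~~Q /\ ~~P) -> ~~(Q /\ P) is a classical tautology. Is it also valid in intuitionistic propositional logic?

Yes

This is the distribution of double negation over conjunction, which is intuitionistically derivable.
Assume ~~Q, ~~P, and ~(Q /\ P). From Q we'd get ~P (since Q /\ P is refuted), contradicting ~~P; so ~Q, contradicting ~~Q.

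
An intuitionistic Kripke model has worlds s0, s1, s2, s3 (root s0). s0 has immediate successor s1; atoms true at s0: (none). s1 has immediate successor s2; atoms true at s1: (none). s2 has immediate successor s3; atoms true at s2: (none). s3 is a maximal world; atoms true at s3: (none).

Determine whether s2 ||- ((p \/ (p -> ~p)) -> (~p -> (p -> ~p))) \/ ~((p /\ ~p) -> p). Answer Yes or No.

s2 ||- ((p \/ (p -> ~p)) -> (~p -> (p -> ~p))) \/ ~((p /\ ~p) -> p) via the disjunct (p \/ (p -> ~p)) -> (~p -> (p -> ~p)).

Yes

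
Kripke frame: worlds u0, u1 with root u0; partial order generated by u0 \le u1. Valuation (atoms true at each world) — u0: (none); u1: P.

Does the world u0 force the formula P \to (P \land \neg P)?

u0 \nVdash P \to (P \land \neg P): at the accessible world u1, u1 \Vdash P but u1 \nVdash P \land \neg P.
u1 \nVdash P \land \neg P since u1 fails \neg P.

No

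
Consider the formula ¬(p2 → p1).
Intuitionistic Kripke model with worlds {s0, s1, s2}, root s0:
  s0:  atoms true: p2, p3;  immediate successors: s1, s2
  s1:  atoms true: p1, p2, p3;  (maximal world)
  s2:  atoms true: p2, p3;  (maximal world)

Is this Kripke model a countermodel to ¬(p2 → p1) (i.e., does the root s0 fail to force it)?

Yes

s0 ⊮ ¬(p2 → p1) since s1 is accessible from s0 and s1 ⊩ p2 → p1.
s1 ⊩ p2 → p1: every world accessible from s1 that forces p2 (namely s1) also forces p1.
So the root s0 does not force ¬(p2 → p1); the model is a countermodel.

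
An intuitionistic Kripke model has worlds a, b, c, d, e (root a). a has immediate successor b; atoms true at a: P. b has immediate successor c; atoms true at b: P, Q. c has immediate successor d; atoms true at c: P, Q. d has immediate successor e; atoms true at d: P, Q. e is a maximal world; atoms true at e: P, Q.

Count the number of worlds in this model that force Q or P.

a: forces it.
b: forces it.
c: forces it.
d: forces it.
e: forces it.
Worlds forcing the formula: {a, b, c, d, e}.

5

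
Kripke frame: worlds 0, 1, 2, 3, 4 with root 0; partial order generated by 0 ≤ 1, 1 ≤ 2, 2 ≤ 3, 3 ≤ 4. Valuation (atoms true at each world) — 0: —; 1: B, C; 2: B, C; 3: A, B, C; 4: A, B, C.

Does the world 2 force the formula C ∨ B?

2 ⊩ C ∨ B via the disjunct C.

Yes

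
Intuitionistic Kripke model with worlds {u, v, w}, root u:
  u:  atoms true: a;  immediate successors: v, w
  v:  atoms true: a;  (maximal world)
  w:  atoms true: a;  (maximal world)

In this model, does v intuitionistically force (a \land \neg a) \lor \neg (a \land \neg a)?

v \Vdash (a \land \neg a) \lor \neg (a \land \neg a) via the disjunct \neg (a \land \neg a).

Yes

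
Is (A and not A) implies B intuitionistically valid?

This is an instance of ex falso quodlibet, which is intuitionistically derivable.
No world can force both A and not A, so the antecedent A and not A is never forced and the implication holds vacuously at every world.

Yes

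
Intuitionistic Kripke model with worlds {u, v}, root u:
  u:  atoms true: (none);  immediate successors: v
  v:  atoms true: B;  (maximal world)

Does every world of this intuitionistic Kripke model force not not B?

Yes

u forces not not B: no world accessible from u forces not B.
Since the root u forces not not B and forcing is persistent (monotone upward), every world forces it.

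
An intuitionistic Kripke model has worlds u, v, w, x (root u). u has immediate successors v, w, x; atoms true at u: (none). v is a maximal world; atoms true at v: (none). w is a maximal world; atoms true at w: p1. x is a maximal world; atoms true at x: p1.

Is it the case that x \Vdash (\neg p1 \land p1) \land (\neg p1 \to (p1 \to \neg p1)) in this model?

x \nVdash (\neg p1 \land p1) \land (\neg p1 \to (p1 \to \neg p1)) since x fails \neg p1 \land p1.

No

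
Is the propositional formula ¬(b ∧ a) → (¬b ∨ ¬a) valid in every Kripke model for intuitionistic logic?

This is the constructively invalid direction of De Morgan's law for conjunction, which is not intuitionistically valid.
A Kripke countermodel: worlds w0, w1, w2; order generated by w0 ≤ w1, w0 ≤ w2; atoms true at each world — w0:{}; w1:{b}; w2:{a}.
w0 ⊮ ¬(b ∧ a) → (¬b ∨ ¬a): already at w0 itself, w0 ⊩ ¬(b ∧ a) but w0 ⊮ ¬b ∨ ¬a.
w0 ⊮ ¬b ∨ ¬a: neither disjunct is forced at w0.
w0 ⊮ ¬b since w1 is accessible from w0 and w1 ⊩ b.
So the root w0 does not force the formula.

No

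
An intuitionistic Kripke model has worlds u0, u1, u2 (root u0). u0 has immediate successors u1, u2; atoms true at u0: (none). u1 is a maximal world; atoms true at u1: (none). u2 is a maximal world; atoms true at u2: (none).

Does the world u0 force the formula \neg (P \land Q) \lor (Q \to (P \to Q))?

Yes

u0 \Vdash \neg (P \land Q) \lor (Q \to (P \to Q)) via the disjunct \neg (P \land Q).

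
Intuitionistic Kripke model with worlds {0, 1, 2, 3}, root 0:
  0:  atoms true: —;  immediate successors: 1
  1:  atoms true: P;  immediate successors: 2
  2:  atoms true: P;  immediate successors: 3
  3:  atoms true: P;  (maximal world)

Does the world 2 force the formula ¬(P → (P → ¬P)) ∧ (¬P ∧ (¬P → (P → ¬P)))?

2 ⊮ ¬(P → (P → ¬P)) ∧ (¬P ∧ (¬P → (P → ¬P))) since 2 fails ¬P ∧ (¬P → (P → ¬P)).

No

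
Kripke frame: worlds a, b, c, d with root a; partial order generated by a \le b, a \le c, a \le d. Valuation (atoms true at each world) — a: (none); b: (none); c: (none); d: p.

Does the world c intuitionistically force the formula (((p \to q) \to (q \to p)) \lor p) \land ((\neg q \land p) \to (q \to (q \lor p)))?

c \Vdash (((p \to q) \to (q \to p)) \lor p) \land ((\neg q \land p) \to (q \to (q \lor p))) since c forces both conjuncts.

Yes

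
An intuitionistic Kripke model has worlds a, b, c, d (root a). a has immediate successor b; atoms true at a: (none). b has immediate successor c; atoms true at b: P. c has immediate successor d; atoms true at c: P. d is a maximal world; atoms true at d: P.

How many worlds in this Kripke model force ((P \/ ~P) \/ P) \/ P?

a: does not force it — a ||-/- ((P \/ ~P) \/ P) \/ P: neither disjunct is forced at a.
b: forces it.
c: forces it.
d: forces it.
Worlds forcing the formula: {b, c, d}.

3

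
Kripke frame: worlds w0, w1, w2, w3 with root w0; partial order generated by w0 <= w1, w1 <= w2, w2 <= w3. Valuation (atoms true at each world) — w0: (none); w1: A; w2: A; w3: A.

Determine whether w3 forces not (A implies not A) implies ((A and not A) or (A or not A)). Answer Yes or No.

Yes

w3 forces not (A implies not A) implies ((A and not A) or (A or not A)): every world accessible from w3 that forces not (A implies not A) (namely w3) also forces (A and not A) or (A or not A).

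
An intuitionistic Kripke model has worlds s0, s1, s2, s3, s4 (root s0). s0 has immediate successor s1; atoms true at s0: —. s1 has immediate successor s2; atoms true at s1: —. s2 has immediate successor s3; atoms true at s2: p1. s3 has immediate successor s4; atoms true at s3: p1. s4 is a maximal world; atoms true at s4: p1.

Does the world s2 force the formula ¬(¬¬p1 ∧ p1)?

s2 ⊮ ¬(¬¬p1 ∧ p1) since s2 is accessible from s2 and s2 ⊩ ¬¬p1 ∧ p1.
s2 ⊩ ¬¬p1 ∧ p1 since s2 forces both conjuncts.

No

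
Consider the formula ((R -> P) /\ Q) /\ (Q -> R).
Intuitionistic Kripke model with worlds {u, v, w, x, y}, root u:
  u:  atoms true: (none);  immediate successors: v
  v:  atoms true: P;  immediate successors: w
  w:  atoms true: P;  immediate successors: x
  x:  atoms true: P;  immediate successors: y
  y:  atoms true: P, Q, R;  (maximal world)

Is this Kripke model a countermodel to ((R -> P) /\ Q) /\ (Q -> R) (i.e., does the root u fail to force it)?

Yes

u ||-/- ((R -> P) /\ Q) /\ (Q -> R) since u fails (R -> P) /\ Q.
So the root u does not force ((R -> P) /\ Q) /\ (Q -> R); the model is a countermodel.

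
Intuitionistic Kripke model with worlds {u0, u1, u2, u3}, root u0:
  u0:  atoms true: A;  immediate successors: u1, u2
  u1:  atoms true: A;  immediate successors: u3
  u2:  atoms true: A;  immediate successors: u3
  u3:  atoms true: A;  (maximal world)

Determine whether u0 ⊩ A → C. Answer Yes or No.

No

u0 ⊮ A → C: already at u0 itself, u0 ⊩ A but u0 ⊮ C.
u0 lacks atom C, so u0 ⊮ C.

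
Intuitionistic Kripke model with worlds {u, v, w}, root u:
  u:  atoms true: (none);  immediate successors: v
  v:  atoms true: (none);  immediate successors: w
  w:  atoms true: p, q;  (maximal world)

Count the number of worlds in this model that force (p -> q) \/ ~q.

3

u: forces it.
v: forces it.
w: forces it.
Worlds forcing the formula: {u, v, w}.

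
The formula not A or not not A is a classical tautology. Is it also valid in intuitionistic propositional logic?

This is the weak law of excluded middle, which is not intuitionistically valid.
A Kripke countermodel: worlds s0, s1, s2; order generated by s0 <= s1, s0 <= s2; atoms true at each world — s0:{}; s1:{A}; s2:{}.
s0 does not force not A or not not A: neither disjunct is forced at s0.
s0 does not force not A since s1 is accessible from s0 and s1 forces A.
So the root s0 does not force the formula.

No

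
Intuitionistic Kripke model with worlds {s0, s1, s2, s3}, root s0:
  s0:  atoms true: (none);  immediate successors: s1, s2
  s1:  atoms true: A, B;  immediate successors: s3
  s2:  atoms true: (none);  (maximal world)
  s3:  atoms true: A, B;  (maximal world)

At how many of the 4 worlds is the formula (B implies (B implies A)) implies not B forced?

1

s0: does not force it — s0 does not force (B implies (B implies A)) implies not B: already at s0 itself, s0 forces B implies (B implies A) but s0 does not force not B.
s1: does not force it — s1 does not force (B implies (B implies A)) implies not B: already at s1 itself, s1 forces B implies (B implies A) but s1 does not force not B.
s2: forces it.
s3: does not force it.
Worlds forcing the formula: {s2}.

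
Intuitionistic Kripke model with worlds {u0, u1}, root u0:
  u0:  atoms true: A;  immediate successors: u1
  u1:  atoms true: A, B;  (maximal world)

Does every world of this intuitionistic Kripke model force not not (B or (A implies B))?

Yes

u0 forces not not (B or (A implies B)): no world accessible from u0 forces not (B or (A implies B)).
Since the root u0 forces not not (B or (A implies B)) and forcing is persistent (monotone upward), every world forces it.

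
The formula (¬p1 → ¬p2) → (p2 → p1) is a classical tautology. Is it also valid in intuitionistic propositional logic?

No

This is the converse of contraposition, which is not intuitionistically valid.
A Kripke countermodel: worlds u, v; order generated by u ≤ v; atoms true at each world — u:{p2}; v:{p1,p2}.
u ⊮ (¬p1 → ¬p2) → (p2 → p1): already at u itself, u ⊩ ¬p1 → ¬p2 but u ⊮ p2 → p1.
u ⊮ p2 → p1: already at u itself, u ⊩ p2 but u ⊮ p1.
u lacks atom p1, so u ⊮ p1.
So the root u does not force the formula.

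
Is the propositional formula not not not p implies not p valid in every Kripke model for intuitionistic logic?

This is triple-negation reduction, which is intuitionistically derivable.
Assume not not not p and suppose p. Then not not p (double-negation introduction), contradicting not not not p. So not p.

Yes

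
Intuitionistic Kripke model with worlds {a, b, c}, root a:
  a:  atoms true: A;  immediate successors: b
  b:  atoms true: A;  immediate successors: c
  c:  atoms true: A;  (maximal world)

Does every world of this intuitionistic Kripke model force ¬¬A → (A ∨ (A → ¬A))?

a ⊩ ¬¬A → (A ∨ (A → ¬A)): every world accessible from a that forces ¬¬A (namely a, b, c) also forces A ∨ (A → ¬A).
Since the root a forces ¬¬A → (A ∨ (A → ¬A)) and forcing is persistent (monotone upward), every world forces it.

Yes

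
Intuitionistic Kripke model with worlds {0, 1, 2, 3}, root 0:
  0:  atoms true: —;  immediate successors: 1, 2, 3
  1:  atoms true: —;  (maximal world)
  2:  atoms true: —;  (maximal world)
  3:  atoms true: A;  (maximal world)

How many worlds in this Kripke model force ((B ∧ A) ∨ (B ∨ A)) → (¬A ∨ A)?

0: forces it.
1: forces it.
2: forces it.
3: forces it.
Worlds forcing the formula: {0, 1, 2, 3}.

4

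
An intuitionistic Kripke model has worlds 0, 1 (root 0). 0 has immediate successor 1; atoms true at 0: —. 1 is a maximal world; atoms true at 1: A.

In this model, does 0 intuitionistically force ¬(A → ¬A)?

Yes

0 ⊩ ¬(A → ¬A): no world accessible from 0 forces A → ¬A.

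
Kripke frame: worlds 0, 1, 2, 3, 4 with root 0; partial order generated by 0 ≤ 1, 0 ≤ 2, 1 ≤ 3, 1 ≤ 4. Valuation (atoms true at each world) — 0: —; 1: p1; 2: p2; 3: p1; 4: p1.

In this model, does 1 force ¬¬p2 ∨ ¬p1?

No

1 ⊮ ¬¬p2 ∨ ¬p1: neither disjunct is forced at 1.
1 ⊮ ¬¬p2 since 1 is accessible from 1 and 1 ⊩ ¬p2.
1 ⊩ ¬p2: no world accessible from 1 forces p2.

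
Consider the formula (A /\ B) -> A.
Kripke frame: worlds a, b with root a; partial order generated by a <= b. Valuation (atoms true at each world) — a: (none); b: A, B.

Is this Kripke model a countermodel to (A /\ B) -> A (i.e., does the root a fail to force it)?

a ||- (A /\ B) -> A: every world accessible from a that forces A /\ B (namely b) also forces A.
So the root a forces (A /\ B) -> A; the model is not a countermodel.

No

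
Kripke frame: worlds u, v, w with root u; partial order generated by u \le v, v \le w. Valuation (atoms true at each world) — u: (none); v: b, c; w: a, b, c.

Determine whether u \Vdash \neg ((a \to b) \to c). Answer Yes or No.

u \nVdash \neg ((a \to b) \to c) since v is accessible from u and v \Vdash (a \to b) \to c.
v \Vdash (a \to b) \to c: every world accessible from v that forces a \to b (namely v, w) also forces c.

No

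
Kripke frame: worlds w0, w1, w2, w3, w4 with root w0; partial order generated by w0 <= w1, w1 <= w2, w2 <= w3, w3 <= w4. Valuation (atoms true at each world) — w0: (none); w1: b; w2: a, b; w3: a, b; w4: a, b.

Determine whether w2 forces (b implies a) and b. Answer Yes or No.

Yes

w2 forces (b implies a) and b since w2 forces both conjuncts.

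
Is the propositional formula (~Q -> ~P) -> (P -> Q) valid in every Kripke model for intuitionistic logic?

No

This is the converse of contraposition, which is not intuitionistically valid.
A Kripke countermodel: worlds 0, 1; order generated by 0 <= 1; atoms true at each world — 0:{P}; 1:{P,Q}.
0 ||-/- (~Q -> ~P) -> (P -> Q): already at 0 itself, 0 ||- ~Q -> ~P but 0 ||-/- P -> Q.
0 ||-/- P -> Q: already at 0 itself, 0 ||- P but 0 ||-/- Q.
0 lacks atom Q, so 0 ||-/- Q.
So the root 0 does not force the formula.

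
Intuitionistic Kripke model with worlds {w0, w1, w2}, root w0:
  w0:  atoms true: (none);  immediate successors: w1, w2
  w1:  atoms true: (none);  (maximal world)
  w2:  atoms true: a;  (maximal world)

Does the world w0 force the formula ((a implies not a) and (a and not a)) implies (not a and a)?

Yes

w0 forces ((a implies not a) and (a and not a)) implies (not a and a) vacuously: no world accessible from w0 forces the antecedent (a implies not a) and (a and not a).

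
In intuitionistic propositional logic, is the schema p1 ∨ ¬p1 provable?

No

This is the law of excluded middle, which is not intuitionistically valid.
A Kripke countermodel: worlds u, v; order generated by u ≤ v; atoms true at each world — u:{}; v:{p1}.
u ⊮ p1 ∨ ¬p1: neither disjunct is forced at u.
u lacks atom p1, so u ⊮ p1.
So the root u does not force the formula.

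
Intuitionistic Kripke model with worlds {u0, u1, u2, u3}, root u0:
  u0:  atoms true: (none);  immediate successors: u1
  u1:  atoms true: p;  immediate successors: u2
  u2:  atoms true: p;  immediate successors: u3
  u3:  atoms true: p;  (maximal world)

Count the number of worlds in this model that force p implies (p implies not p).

0

u0: does not force it — u0 does not force p implies (p implies not p): at the accessible world u1, u1 forces p but u1 does not force p implies not p.
u1: does not force it — u1 does not force p implies (p implies not p): already at u1 itself, u1 forces p but u1 does not force p implies not p.
u2: does not force it — u2 does not force p implies (p implies not p): already at u2 itself, u2 forces p but u2 does not force p implies not p.
u3: does not force it.
Worlds forcing the formula: { }.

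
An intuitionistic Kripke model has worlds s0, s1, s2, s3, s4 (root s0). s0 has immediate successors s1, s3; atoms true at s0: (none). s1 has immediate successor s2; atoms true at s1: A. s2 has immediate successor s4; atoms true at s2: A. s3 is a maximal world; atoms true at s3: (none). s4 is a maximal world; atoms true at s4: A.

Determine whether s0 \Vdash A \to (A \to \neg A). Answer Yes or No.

s0 \nVdash A \to (A \to \neg A): at the accessible world s1, s1 \Vdash A but s1 \nVdash A \to \neg A.
s1 \nVdash A \to \neg A: already at s1 itself, s1 \Vdash A but s1 \nVdash \neg A.
s1 \nVdash \neg A since s1 is accessible from s1 and s1 \Vdash A.

No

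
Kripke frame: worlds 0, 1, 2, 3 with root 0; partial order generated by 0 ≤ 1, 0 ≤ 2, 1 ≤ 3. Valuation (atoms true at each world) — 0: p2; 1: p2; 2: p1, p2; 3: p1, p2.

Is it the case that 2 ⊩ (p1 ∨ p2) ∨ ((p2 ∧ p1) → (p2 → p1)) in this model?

Yes

2 ⊩ (p1 ∨ p2) ∨ ((p2 ∧ p1) → (p2 → p1)) via the disjunct p1 ∨ p2.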